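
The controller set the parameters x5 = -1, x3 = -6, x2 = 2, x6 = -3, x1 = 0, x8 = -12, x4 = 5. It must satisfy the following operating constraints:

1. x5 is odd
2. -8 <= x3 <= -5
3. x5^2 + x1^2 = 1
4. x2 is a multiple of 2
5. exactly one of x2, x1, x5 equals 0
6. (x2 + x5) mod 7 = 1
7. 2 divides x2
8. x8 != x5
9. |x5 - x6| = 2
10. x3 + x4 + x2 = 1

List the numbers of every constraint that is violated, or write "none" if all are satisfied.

1. x5 = -1 is odd — satisfied.
2. x3 = -6 lies in [-8, -5] — satisfied.
3. x5^2 + x1^2 = (-1)^2 + 0^2 = 1 + 0 = 1 — satisfied.
4. 2 / 2 = 1, so 2 divides 2 — satisfied.
5. x2=2, x1=0, x5=-1; 1 of them equals 0 — satisfied.
6. x2 + x5 = 1; 1 mod 7 = 1 — satisfied.
7. 2 / 2 = 1, so 2 divides 2 — satisfied.
8. x8 = -12, x5 = -1; distinct — satisfied.
9. |-1 - (-3)| = 2 — satisfied.
10. x3 + x4 + x2 = -6 + 5 + 2 = 1 — satisfied.

None — every constraint holds.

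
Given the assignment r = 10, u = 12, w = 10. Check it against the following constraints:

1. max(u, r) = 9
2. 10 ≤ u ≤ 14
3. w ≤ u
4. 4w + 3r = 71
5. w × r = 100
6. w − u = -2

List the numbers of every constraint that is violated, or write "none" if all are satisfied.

The assignment fails constraints 1 and 4.

1. max(12, 10) = 12, not 9 — violated.
2. u = 12 lies in [10, 14] — OK.
3. w = 10, u = 12; 10 ≤ 12 — OK.
4. 4w + 3r = 4(10) + 3(10) = 70, not 71 — violated.
5. w × r = 10 × 10 = 100 — OK.
6. w − u = 10 − 12 = -2 — OK.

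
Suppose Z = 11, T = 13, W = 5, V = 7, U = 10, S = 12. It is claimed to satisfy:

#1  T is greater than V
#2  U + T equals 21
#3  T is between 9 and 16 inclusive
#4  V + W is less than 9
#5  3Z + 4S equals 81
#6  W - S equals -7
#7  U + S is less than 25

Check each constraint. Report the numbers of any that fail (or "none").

No — constraints 2, 4 are not satisfied.

#1 T = 13, V = 7; 13 > 7 — holds.
#2 U + T = 10 + 13 = 23, not 21 — does not hold.
#3 T = 13 lies in [9, 16] — holds.
#4 V + W = 7 + 5 = 12; 12 ≥ 9, bound 9 not met — does not hold.
#5 3Z + 4S = 3(11) + 4(12) = 81 — holds.
#6 W - S = 5 - 12 = -7 — holds.
#7 U + S = 10 + 12 = 22; 22 < 25 — holds.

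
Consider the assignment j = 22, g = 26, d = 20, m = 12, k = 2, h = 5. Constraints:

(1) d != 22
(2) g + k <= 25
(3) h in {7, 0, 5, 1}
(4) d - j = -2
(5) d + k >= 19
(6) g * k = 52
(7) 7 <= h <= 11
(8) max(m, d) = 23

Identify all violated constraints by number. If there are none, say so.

No — constraints 2, 7, 8 are not satisfied.

(1) d = 20, and 20 ≠ 22  OK
(2) g + k = 26 + 2 = 28; 28 > 25, bound 25 not met  FAIL
(3) h = 5 is in {7, 0, 5, 1}  OK
(4) d - j = 20 - 22 = -2  OK
(5) d + k = 20 + 2 = 22; 22 ≥ 19  OK
(6) g * k = 26 * 2 = 52  OK
(7) h = 5 is outside [7, 11]  FAIL
(8) max(12, 20) = 20, not 23  FAIL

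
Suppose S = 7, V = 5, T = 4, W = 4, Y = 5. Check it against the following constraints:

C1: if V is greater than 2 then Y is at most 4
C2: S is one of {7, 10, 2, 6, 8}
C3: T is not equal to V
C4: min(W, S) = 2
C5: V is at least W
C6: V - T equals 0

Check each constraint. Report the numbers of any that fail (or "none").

Constraints 1, 4, 6 are violated.

C1: V = 5 > 2, so we need Y ≤ 4; but Y = 5 > 4 — does not hold.
C2: S = 7 is in {7, 10, 2, 6, 8} — holds.
C3: T = 4, V = 5; distinct — holds.
C4: min(4, 7) = 4, not 2 — does not hold.
C5: V = 5, W = 4; 5 ≥ 4 — holds.
C6: V - T = 5 - 4 = 1, not 0 — does not hold.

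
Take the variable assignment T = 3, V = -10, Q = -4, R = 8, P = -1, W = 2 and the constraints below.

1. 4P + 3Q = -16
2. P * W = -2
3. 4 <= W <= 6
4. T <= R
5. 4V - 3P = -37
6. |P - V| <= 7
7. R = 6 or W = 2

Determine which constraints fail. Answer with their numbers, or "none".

No — constraints 3, 6 are not satisfied.

1. 4P + 3Q = 4(-1) + 3(-4) = -16  ✔
2. P * W = -1 * 2 = -2  ✔
3. W = 2 is outside [4, 6]  ✘
4. T = 3, R = 8; 3 ≤ 8  ✔
5. 4V - 3P = 4(-10) - 3(-1) = -37  ✔
6. |-1 - (-10)| = 9; 9 > 7, exceeds bound 7  ✘
7. R = 8 ≠ 6, but W = 2 = 2 (second disjunct)  ✔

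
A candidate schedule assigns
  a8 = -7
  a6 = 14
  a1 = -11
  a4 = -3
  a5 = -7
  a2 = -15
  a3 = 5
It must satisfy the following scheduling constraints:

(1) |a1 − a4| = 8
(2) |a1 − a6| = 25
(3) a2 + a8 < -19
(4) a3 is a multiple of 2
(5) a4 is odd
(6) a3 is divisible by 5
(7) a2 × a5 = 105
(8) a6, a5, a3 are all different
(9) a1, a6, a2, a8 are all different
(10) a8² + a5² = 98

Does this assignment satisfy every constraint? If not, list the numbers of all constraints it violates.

(1) |-11 − (-3)| = 8 — satisfied.
(2) |-11 − 14| = 25 — satisfied.
(3) a2 + a8 = -15 + (-7) = -22; -22 < -19 — satisfied.
(4) 5 = 2×2 + 1, so 2 does not divide 5 — violated.
(5) a4 = -3 is odd — satisfied.
(6) 5 / 5 = 1, so 5 divides 5 — satisfied.
(7) a2 × a5 = -15 × (-7) = 105 — satisfied.
(8) values 14, -7, 5 are pairwise distinct — satisfied.
(9) values -11, 14, -15, -7 are pairwise distinct — satisfied.
(10) a8² + a5² = (-7)² + (-7)² = 49 + 49 = 98 — satisfied.

Violated: 4.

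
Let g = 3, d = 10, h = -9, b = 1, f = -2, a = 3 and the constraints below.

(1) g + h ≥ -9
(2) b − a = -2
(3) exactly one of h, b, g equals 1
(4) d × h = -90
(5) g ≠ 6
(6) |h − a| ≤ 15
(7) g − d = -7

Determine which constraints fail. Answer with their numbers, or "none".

None — every constraint holds.

(1) g + h = 3 + (-9) = -6; -6 ≥ -9  holds
(2) b − a = 1 − 3 = -2  holds
(3) h=-9, b=1, g=3; 1 of them equals 1  holds
(4) d × h = 10 × (-9) = -90  holds
(5) g = 3, and 3 ≠ 6  holds
(6) |-9 − 3| = 12; 12 ≤ 15  holds
(7) g − d = 3 − 10 = -7  holds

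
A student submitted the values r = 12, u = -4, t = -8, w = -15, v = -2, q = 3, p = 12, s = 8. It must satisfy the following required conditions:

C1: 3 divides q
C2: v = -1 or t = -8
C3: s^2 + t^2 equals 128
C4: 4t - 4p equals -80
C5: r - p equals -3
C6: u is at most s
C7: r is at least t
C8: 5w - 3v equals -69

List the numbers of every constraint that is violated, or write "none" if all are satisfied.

C1: 3 / 3 = 1, so 3 divides 3 — OK.
C2: v = -2 ≠ -1, but t = -8 = -8 (second disjunct) — OK.
C3: s^2 + t^2 = 8^2 + (-8)^2 = 64 + 64 = 128 — OK.
C4: 4t - 4p = 4(-8) - 4(12) = -80 — OK.
C5: r - p = 12 - 12 = 0, not -3 — violated.
C6: u = -4, s = 8; -4 ≤ 8 — OK.
C7: r = 12, t = -8; 12 ≥ -8 — OK.
C8: 5w - 3v = 5(-15) - 3(-2) = -69 — OK.

Constraint 5 does not hold.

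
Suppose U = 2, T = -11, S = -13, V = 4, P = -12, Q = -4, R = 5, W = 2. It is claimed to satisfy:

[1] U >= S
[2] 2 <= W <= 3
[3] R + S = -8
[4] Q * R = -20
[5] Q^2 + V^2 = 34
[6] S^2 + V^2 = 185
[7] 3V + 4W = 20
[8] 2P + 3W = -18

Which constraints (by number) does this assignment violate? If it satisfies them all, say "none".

[1] U = 2, S = -13; 2 ≥ -13 — satisfied.
[2] W = 2 lies in [2, 3] — satisfied.
[3] R + S = 5 + (-13) = -8 — satisfied.
[4] Q * R = -4 * 5 = -20 — satisfied.
[5] Q^2 + V^2 = (-4)^2 + 4^2 = 16 + 16 = 32, not 34 — violated.
[6] S^2 + V^2 = (-13)^2 + 4^2 = 169 + 16 = 185 — satisfied.
[7] 3V + 4W = 3(4) + 4(2) = 20 — satisfied.
[8] 2P + 3W = 2(-12) + 3(2) = -18 — satisfied.

Violated: 5.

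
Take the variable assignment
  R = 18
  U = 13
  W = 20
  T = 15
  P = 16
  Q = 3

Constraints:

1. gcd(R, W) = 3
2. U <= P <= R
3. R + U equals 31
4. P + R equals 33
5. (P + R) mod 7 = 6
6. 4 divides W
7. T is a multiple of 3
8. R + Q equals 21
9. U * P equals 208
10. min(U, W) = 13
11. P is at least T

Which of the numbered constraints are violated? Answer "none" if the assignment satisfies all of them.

No — constraints 1, 4 are not satisfied.

1. gcd(18, 20) = 2, not 3 — violated.
2. values 13 <= 16 <= 18 — OK.
3. R + U = 18 + 13 = 31 — OK.
4. P + R = 16 + 18 = 34, not 33 — violated.
5. P + R = 34; 34 mod 7 = 6 — OK.
6. 20 / 4 = 5, so 4 divides 20 — OK.
7. 15 / 3 = 5, so 3 divides 15 — OK.
8. R + Q = 18 + 3 = 21 — OK.
9. U * P = 13 * 16 = 208 — OK.
10. min(13, 20) = 13 — OK.
11. P = 16, T = 15; 16 ≥ 15 — OK.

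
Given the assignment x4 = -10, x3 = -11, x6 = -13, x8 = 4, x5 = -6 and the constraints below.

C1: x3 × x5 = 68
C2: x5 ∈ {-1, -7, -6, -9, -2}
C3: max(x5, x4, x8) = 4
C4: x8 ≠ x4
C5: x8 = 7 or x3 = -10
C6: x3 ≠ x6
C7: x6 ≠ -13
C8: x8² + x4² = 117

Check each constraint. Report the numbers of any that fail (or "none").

C1: x3 × x5 = -11 × (-6) = 66, not 68  false
C2: x5 = -6 is in {-1, -7, -6, -9, -2}  true
C3: max(-6, -10, 4) = 4  true
C4: x8 = 4, x4 = -10; distinct  true
C5: x8 = 4 ≠ 7 and x3 = -11 ≠ -10; both disjuncts false  false
C6: x3 = -11, x6 = -13; distinct  true
C7: x6 = -13, but -13 is required to differ  false
C8: x8² + x4² = 4² + (-10)² = 16 + 100 = 116, not 117  false

Constraints 1, 5, 7, and 8 do not hold.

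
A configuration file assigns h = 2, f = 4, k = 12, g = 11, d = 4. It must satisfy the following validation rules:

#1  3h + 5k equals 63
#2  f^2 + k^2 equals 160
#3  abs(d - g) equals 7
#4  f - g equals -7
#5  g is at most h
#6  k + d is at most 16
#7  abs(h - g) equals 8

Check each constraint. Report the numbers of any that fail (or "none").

The assignment fails constraints 1, 5, and 7.

#1 3h + 5k = 3(2) + 5(12) = 66, not 63 — fails.
#2 f^2 + k^2 = 4^2 + 12^2 = 16 + 144 = 160 — holds.
#3 abs(4 - 11) = 7 — holds.
#4 f - g = 4 - 11 = -7 — holds.
#5 g = 11, h = 2; 11 > 2 (want ≤) — fails.
#6 k + d = 12 + 4 = 16; 16 ≤ 16 — holds.
#7 abs(2 - 11) = 9, not 8 — fails.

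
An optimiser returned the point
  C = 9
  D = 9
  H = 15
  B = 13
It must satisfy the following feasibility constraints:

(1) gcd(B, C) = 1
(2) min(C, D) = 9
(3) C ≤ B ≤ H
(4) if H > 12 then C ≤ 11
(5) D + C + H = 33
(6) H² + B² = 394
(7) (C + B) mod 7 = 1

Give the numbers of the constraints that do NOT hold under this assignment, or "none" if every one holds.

(1) gcd(13, 9) = 1 — satisfied.
(2) min(9, 9) = 9 — satisfied.
(3) values 9 ≤ 13 ≤ 15 — satisfied.
(4) H = 15 > 12, so we need C ≤ 11; C = 9 ≤ 11 — satisfied.
(5) D + C + H = 9 + 9 + 15 = 33 — satisfied.
(6) H² + B² = 15² + 13² = 225 + 169 = 394 — satisfied.
(7) C + B = 22; 22 mod 7 = 1 — satisfied.

All constraints are satisfied.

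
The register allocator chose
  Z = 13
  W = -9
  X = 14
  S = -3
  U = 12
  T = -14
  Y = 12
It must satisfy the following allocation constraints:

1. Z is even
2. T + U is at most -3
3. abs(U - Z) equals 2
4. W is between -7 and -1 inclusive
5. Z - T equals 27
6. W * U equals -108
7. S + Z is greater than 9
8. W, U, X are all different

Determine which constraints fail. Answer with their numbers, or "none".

1. Z = 13 is odd  FAIL
2. T + U = -14 + 12 = -2; -2 > -3, bound -3 not met  FAIL
3. abs(12 - 13) = 1, not 2  FAIL
4. W = -9 is outside [-7, -1]  FAIL
5. Z - T = 13 - (-14) = 27  OK
6. W * U = -9 * 12 = -108  OK
7. S + Z = -3 + 13 = 10; 10 > 9  OK
8. values -9, 12, 14 are pairwise distinct  OK

Violated: 1, 2, 3, and 4.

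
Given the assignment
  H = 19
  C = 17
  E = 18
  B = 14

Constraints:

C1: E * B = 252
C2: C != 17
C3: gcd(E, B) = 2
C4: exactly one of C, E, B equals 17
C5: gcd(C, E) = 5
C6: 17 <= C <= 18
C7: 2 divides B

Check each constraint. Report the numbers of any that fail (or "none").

C1: E * B = 18 * 14 = 252 — OK.
C2: C = 17, but 17 is required to differ — violated.
C3: gcd(18, 14) = 2 — OK.
C4: C=17, E=18, B=14; 1 of them equals 17 — OK.
C5: gcd(17, 18) = 1, not 5 — violated.
C6: C = 17 lies in [17, 18] — OK.
C7: 14 / 2 = 7, so 2 divides 14 — OK.

Violated: 2 and 5.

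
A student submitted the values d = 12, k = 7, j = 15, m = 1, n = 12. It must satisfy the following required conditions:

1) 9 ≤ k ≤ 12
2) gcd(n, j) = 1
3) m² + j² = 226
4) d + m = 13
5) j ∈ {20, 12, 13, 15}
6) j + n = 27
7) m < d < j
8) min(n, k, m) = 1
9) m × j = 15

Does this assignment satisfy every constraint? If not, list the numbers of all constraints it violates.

1) k = 7 is outside [9, 12] — violated.
2) gcd(12, 15) = 3, not 1 — violated.
3) m² + j² = 1² + 15² = 1 + 225 = 226 — satisfied.
4) d + m = 12 + 1 = 13 — satisfied.
5) j = 15 is in {20, 12, 13, 15} — satisfied.
6) j + n = 15 + 12 = 27 — satisfied.
7) values 1 < 12 < 15 — satisfied.
8) min(12, 7, 1) = 1 — satisfied.
9) m × j = 1 × 15 = 15 — satisfied.

No — constraints 1 and 2 are not satisfied.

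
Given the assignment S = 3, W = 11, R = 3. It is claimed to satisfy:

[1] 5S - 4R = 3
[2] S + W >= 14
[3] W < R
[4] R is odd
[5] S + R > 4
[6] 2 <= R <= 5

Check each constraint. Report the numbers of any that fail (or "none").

Constraint 3 does not hold.

[1] 5S - 4R = 5(3) - 4(3) = 3 — satisfied.
[2] S + W = 3 + 11 = 14; 14 ≥ 14 — satisfied.
[3] W = 11, R = 3; 11 ≥ 3 (want <) — violated.
[4] R = 3 is odd — satisfied.
[5] S + R = 3 + 3 = 6; 6 > 4 — satisfied.
[6] R = 3 lies in [2, 5] — satisfied.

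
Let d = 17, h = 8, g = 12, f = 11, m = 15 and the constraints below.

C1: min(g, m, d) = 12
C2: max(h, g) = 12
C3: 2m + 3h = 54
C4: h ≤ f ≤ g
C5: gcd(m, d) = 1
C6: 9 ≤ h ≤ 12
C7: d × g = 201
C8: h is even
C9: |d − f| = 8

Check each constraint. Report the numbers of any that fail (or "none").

C1: min(12, 15, 17) = 12  ✓
C2: max(8, 12) = 12  ✓
C3: 2m + 3h = 2(15) + 3(8) = 54  ✓
C4: values 8 ≤ 11 ≤ 12  ✓
C5: gcd(15, 17) = 1  ✓
C6: h = 8 is outside [9, 12]  ✗
C7: d × g = 17 × 12 = 204, not 201  ✗
C8: h = 8 is even  ✓
C9: |17 − 11| = 6, not 8  ✗

The assignment fails constraints 6, 7, and 9.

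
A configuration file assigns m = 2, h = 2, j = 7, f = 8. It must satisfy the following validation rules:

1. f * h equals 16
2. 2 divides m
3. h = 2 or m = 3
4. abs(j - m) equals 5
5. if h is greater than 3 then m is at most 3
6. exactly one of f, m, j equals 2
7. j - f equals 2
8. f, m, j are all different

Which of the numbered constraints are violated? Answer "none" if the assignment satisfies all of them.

Constraint 7 does not hold.

1. f * h = 8 * 2 = 16 — OK.
2. 2 / 2 = 1, so 2 divides 2 — OK.
3. h = 2 = 2 (first disjunct) — OK.
4. abs(7 - 2) = 5 — OK.
5. h = 2, not > 3; antecedent false, conditional vacuously true — OK.
6. f=8, m=2, j=7; 1 of them equals 2 — OK.
7. j - f = 7 - 8 = -1, not 2 — violated.
8. values 8, 2, 7 are pairwise distinct — OK.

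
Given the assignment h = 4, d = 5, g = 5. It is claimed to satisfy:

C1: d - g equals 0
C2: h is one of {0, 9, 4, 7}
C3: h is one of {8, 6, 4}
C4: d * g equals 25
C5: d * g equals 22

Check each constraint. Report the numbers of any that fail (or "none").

Constraint 5 does not hold.

C1: d - g = 5 - 5 = 0 — satisfied.
C2: h = 4 is in {0, 9, 4, 7} — satisfied.
C3: h = 4 is in {8, 6, 4} — satisfied.
C4: d * g = 5 * 5 = 25 — satisfied.
C5: d * g = 5 * 5 = 25, not 22 — violated.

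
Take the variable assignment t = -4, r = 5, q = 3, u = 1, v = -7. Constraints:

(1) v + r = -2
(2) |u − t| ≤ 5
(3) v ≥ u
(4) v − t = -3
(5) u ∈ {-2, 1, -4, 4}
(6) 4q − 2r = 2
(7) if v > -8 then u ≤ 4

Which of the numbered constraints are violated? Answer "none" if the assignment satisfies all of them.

(1) v + r = -7 + 5 = -2 — OK.
(2) |1 − (-4)| = 5; 5 ≤ 5 — OK.
(3) v = -7, u = 1; -7 < 1 (want ≥) — violated.
(4) v − t = -7 − (-4) = -3 — OK.
(5) u = 1 is in {-2, 1, -4, 4} — OK.
(6) 4q − 2r = 4(3) − 2(5) = 2 — OK.
(7) v = -7 > -8, so we need u ≤ 4; u = 1 ≤ 4 — OK.

Constraint 3 is violated.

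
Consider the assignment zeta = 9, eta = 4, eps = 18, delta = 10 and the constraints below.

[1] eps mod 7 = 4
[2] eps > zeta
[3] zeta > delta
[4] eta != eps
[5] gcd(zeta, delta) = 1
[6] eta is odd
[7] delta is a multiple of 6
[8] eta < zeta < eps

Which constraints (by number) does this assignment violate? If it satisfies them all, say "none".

The assignment fails constraints 3, 6, and 7.

[1] 18 mod 7 = 4 — holds.
[2] eps = 18, zeta = 9; 18 > 9 — holds.
[3] zeta = 9, delta = 10; 9 ≤ 10 (want >) — fails.
[4] eta = 4, eps = 18; distinct — holds.
[5] gcd(9, 10) = 1 — holds.
[6] eta = 4 is even — fails.
[7] 10 = 6*1 + 4, so 6 does not divide 10 — fails.
[8] values 4 < 9 < 18 — holds.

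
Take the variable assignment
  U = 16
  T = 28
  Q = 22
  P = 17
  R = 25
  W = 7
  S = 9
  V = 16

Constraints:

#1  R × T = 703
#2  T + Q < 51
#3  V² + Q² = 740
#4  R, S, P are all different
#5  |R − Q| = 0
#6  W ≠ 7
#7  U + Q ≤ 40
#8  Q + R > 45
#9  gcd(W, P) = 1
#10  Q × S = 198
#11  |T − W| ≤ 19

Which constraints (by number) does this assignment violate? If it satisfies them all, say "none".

Constraints 1, 5, 6, and 11 do not hold.

#1 R × T = 25 × 28 = 700, not 703 — fails.
#2 T + Q = 28 + 22 = 50; 50 < 51 — holds.
#3 V² + Q² = 16² + 22² = 256 + 484 = 740 — holds.
#4 values 25, 9, 17 are pairwise distinct — holds.
#5 |25 − 22| = 3, not 0 — fails.
#6 W = 7, but 7 is required to differ — fails.
#7 U + Q = 16 + 22 = 38; 38 ≤ 40 — holds.
#8 Q + R = 22 + 25 = 47; 47 > 45 — holds.
#9 gcd(7, 17) = 1 — holds.
#10 Q × S = 22 × 9 = 198 — holds.
#11 |28 − 7| = 21; 21 > 19, exceeds bound 19 — fails.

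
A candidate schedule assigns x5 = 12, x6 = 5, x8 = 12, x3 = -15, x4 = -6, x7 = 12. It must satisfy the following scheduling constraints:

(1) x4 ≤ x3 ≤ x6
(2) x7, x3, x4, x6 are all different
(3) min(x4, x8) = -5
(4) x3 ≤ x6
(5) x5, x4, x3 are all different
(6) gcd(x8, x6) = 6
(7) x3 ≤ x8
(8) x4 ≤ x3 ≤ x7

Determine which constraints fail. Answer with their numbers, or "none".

Violated: 1, 3, 6, 8.

(1) values -6, -15, 5; x4 = -6 is not ≤ x3 = -15 — violated.
(2) values 12, -15, -6, 5 are pairwise distinct — satisfied.
(3) min(-6, 12) = -6, not -5 — violated.
(4) x3 = -15, x6 = 5; -15 ≤ 5 — satisfied.
(5) values 12, -6, -15 are pairwise distinct — satisfied.
(6) gcd(12, 5) = 1, not 6 — violated.
(7) x3 = -15, x8 = 12; -15 ≤ 12 — satisfied.
(8) values -6, -15, 12; x4 = -6 is not ≤ x3 = -15 — violated.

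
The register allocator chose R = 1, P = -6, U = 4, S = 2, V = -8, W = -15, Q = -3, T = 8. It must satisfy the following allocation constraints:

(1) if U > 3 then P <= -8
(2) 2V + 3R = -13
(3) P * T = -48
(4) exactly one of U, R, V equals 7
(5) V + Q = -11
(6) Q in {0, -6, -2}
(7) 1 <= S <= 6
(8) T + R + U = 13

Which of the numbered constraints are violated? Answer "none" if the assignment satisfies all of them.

Constraints 1, 4, and 6 do not hold.

(1) U = 4 > 3, so we need P ≤ -8; but P = -6 > -8 — violated.
(2) 2V + 3R = 2(-8) + 3(1) = -13 — OK.
(3) P * T = -6 * 8 = -48 — OK.
(4) U=4, R=1, V=-8; 0 of them equal 7, not exactly one — violated.
(5) V + Q = -8 + (-3) = -11 — OK.
(6) Q = -3 is not in {0, -6, -2} — violated.
(7) S = 2 lies in [1, 6] — OK.
(8) T + R + U = 8 + 1 + 4 = 13 — OK.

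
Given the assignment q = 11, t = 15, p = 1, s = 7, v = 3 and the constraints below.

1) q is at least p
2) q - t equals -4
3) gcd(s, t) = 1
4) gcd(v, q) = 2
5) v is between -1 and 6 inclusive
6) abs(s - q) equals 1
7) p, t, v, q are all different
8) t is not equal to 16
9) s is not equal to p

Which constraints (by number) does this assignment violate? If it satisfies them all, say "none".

Violated: 4 and 6.

1) q = 11, p = 1; 11 ≥ 1  OK
2) q - t = 11 - 15 = -4  OK
3) gcd(7, 15) = 1  OK
4) gcd(3, 11) = 1, not 2  FAIL
5) v = 3 lies in [-1, 6]  OK
6) abs(7 - 11) = 4, not 1  FAIL
7) values 1, 15, 3, 11 are pairwise distinct  OK
8) t = 15, and 15 ≠ 16  OK
9) s = 7, p = 1; distinct  OK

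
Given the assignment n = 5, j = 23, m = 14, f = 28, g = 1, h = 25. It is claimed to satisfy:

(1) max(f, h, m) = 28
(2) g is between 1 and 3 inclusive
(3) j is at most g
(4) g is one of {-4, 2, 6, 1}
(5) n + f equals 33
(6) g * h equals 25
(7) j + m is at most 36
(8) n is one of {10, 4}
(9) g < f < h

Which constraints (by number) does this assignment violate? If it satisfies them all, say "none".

Constraints 3, 7, 8, and 9 are violated.

(1) max(28, 25, 14) = 28 — OK.
(2) g = 1 lies in [1, 3] — OK.
(3) j = 23, g = 1; 23 > 1 (want ≤) — violated.
(4) g = 1 is in {-4, 2, 6, 1} — OK.
(5) n + f = 5 + 28 = 33 — OK.
(6) g * h = 1 * 25 = 25 — OK.
(7) j + m = 23 + 14 = 37; 37 > 36, bound 36 not met — violated.
(8) n = 5 is not in {10, 4} — violated.
(9) values 1, 28, 25; f = 28 is not < h = 25 — violated.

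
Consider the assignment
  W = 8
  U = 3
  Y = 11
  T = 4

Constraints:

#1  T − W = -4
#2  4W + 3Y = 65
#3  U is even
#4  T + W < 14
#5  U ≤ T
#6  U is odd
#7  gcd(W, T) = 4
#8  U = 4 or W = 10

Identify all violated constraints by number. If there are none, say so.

Constraints 3 and 8 are violated.

#1 T − W = 4 − 8 = -4 — OK.
#2 4W + 3Y = 4(8) + 3(11) = 65 — OK.
#3 U = 3 is odd — violated.
#4 T + W = 4 + 8 = 12; 12 < 14 — OK.
#5 U = 3, T = 4; 3 ≤ 4 — OK.
#6 U = 3 is odd — OK.
#7 gcd(8, 4) = 4 — OK.
#8 U = 3 ≠ 4 and W = 8 ≠ 10; both disjuncts false — violated.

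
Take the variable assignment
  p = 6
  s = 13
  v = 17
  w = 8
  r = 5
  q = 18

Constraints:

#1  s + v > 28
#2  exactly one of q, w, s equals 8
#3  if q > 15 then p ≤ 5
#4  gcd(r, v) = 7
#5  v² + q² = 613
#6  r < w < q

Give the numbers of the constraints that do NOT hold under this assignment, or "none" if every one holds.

The assignment fails constraints 3, 4.

#1 s + v = 13 + 17 = 30; 30 > 28 — satisfied.
#2 q=18, w=8, s=13; 1 of them equals 8 — satisfied.
#3 q = 18 > 15, so we need p ≤ 5; but p = 6 > 5 — violated.
#4 gcd(5, 17) = 1, not 7 — violated.
#5 v² + q² = 17² + 18² = 289 + 324 = 613 — satisfied.
#6 values 5 < 8 < 18 — satisfied.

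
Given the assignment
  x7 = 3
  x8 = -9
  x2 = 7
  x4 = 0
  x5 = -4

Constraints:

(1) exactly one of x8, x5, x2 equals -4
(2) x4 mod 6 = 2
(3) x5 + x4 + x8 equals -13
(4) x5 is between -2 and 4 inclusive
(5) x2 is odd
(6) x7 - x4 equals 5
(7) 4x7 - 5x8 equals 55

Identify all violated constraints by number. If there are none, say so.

(1) x8=-9, x5=-4, x2=7; 1 of them equals -4 — holds.
(2) 0 mod 6 = 0, not 2 — does not hold.
(3) x5 + x4 + x8 = -4 + 0 + (-9) = -13 — holds.
(4) x5 = -4 is outside [-2, 4] — does not hold.
(5) x2 = 7 is odd — holds.
(6) x7 - x4 = 3 - 0 = 3, not 5 — does not hold.
(7) 4x7 - 5x8 = 4(3) - 5(-9) = 57, not 55 — does not hold.

No — constraints 2, 4, 6, and 7 are not satisfied.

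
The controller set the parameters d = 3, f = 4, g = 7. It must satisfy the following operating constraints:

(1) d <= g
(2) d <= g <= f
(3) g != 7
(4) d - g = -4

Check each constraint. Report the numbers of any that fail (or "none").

The assignment fails constraints 2, 3.

(1) d = 3, g = 7; 3 ≤ 7 — holds.
(2) values 3, 7, 4; g = 7 is not <= f = 4 — does not hold.
(3) g = 7, but 7 is required to differ — does not hold.
(4) d - g = 3 - 7 = -4 — holds.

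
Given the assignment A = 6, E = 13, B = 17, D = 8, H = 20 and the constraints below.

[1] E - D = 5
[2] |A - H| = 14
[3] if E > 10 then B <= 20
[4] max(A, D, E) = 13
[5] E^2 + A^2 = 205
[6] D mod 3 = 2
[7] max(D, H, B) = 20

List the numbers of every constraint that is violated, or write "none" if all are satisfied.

Yes — all constraints hold.

[1] E - D = 13 - 8 = 5  true
[2] |6 - 20| = 14  true
[3] E = 13 > 10, so we need B ≤ 20; B = 17 ≤ 20  true
[4] max(6, 8, 13) = 13  true
[5] E^2 + A^2 = 13^2 + 6^2 = 169 + 36 = 205  true
[6] 8 mod 3 = 2  true
[7] max(8, 20, 17) = 20  true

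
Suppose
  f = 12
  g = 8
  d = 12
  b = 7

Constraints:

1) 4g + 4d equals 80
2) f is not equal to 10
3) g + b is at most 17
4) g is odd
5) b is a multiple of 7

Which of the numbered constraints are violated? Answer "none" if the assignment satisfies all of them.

1) 4g + 4d = 4(8) + 4(12) = 80  ✔
2) f = 12, and 12 ≠ 10  ✔
3) g + b = 8 + 7 = 15; 15 ≤ 17  ✔
4) g = 8 is even  ✘
5) 7 / 7 = 1, so 7 divides 7  ✔

No — constraint 4 is not satisfied.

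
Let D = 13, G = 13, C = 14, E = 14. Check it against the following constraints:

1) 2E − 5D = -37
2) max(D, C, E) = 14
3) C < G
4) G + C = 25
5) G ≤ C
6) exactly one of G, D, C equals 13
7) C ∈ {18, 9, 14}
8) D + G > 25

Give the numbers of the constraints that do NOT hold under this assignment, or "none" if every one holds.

Constraints 3, 4, and 6 do not hold.

1) 2E − 5D = 2(14) − 5(13) = -37 — holds.
2) max(13, 14, 14) = 14 — holds.
3) C = 14, G = 13; 14 ≥ 13 (want <) — does not hold.
4) G + C = 13 + 14 = 27, not 25 — does not hold.
5) G = 13, C = 14; 13 ≤ 14 — holds.
6) G=13, D=13, C=14; 2 of them equal 13, not exactly one — does not hold.
7) C = 14 is in {18, 9, 14} — holds.
8) D + G = 13 + 13 = 26; 26 > 25 — holds.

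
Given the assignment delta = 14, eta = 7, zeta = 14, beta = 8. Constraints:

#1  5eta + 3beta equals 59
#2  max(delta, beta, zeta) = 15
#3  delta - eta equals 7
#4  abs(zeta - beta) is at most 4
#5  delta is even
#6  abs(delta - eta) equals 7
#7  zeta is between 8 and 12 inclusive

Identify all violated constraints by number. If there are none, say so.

#1 5eta + 3beta = 5(7) + 3(8) = 59  ✔
#2 max(14, 8, 14) = 14, not 15  ✘
#3 delta - eta = 14 - 7 = 7  ✔
#4 abs(14 - 8) = 6; 6 > 4, exceeds bound 4  ✘
#5 delta = 14 is even  ✔
#6 abs(14 - 7) = 7  ✔
#7 zeta = 14 is outside [8, 12]  ✘

No — constraints 2, 4, 7 are not satisfied.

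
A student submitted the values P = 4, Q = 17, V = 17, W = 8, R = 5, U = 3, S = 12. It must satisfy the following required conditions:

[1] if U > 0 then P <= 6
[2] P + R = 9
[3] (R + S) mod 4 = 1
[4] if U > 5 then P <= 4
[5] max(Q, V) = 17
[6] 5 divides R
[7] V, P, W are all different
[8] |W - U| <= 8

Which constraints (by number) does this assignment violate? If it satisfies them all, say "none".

The assignment satisfies every constraint.

[1] U = 3 > 0, so we need P ≤ 6; P = 4 ≤ 6 — holds.
[2] P + R = 4 + 5 = 9 — holds.
[3] R + S = 17; 17 mod 4 = 1 — holds.
[4] U = 3, not > 5; antecedent false, conditional vacuously true — holds.
[5] max(17, 17) = 17 — holds.
[6] 5 / 5 = 1, so 5 divides 5 — holds.
[7] values 17, 4, 8 are pairwise distinct — holds.
[8] |8 - 3| = 5; 5 ≤ 8 — holds.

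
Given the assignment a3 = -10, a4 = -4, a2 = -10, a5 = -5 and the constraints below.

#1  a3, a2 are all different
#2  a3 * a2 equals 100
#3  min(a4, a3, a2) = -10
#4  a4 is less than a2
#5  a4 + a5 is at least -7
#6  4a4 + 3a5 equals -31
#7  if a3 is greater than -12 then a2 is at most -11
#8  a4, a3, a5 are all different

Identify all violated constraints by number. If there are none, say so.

#1 a3 = a2 = -10, not all different  fails
#2 a3 * a2 = -10 * (-10) = 100  holds
#3 min(-4, -10, -10) = -10  holds
#4 a4 = -4, a2 = -10; -4 ≥ -10 (want <)  fails
#5 a4 + a5 = -4 + (-5) = -9; -9 < -7, bound -7 not met  fails
#6 4a4 + 3a5 = 4(-4) + 3(-5) = -31  holds
#7 a3 = -10 > -12, so we need a2 ≤ -11; but a2 = -10 > -11  fails
#8 values -4, -10, -5 are pairwise distinct  holds

The assignment fails constraints 1, 4, 5, and 7.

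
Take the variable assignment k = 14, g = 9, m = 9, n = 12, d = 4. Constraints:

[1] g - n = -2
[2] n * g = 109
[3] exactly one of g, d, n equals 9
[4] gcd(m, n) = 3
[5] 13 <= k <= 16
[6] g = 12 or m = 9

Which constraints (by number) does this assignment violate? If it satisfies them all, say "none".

[1] g - n = 9 - 12 = -3, not -2 — fails.
[2] n * g = 12 * 9 = 108, not 109 — fails.
[3] g=9, d=4, n=12; 1 of them equals 9 — holds.
[4] gcd(9, 12) = 3 — holds.
[5] k = 14 lies in [13, 16] — holds.
[6] g = 9 ≠ 12, but m = 9 = 9 (second disjunct) — holds.

Constraints 1 and 2 are violated.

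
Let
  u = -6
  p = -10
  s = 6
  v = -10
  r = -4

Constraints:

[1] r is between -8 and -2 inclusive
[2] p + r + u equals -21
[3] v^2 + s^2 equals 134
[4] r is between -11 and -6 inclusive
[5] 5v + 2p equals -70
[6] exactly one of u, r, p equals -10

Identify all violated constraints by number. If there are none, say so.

No — constraints 2, 3, 4 are not satisfied.

[1] r = -4 lies in [-8, -2]  true
[2] p + r + u = -10 + (-4) + (-6) = -20, not -21  false
[3] v^2 + s^2 = (-10)^2 + 6^2 = 100 + 36 = 136, not 134  false
[4] r = -4 is outside [-11, -6]  false
[5] 5v + 2p = 5(-10) + 2(-10) = -70  true
[6] u=-6, r=-4, p=-10; 1 of them equals -10  true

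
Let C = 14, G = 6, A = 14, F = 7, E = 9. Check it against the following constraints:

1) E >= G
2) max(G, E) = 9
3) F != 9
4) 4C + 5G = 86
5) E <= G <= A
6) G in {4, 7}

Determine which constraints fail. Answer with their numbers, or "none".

1) E = 9, G = 6; 9 ≥ 6 — holds.
2) max(6, 9) = 9 — holds.
3) F = 7, and 7 ≠ 9 — holds.
4) 4C + 5G = 4(14) + 5(6) = 86 — holds.
5) values 9, 6, 14; E = 9 is not <= G = 6 — fails.
6) G = 6 is not in {4, 7} — fails.

Constraints 5, 6 are violated.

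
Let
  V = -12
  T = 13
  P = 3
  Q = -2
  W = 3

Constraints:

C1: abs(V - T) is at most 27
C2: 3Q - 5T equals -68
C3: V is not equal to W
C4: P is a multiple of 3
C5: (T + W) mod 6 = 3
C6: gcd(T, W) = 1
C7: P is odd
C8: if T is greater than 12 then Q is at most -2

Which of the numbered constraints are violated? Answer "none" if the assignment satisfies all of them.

C1: abs(-12 - 13) = 25; 25 ≤ 27 — satisfied.
C2: 3Q - 5T = 3(-2) - 5(13) = -71, not -68 — violated.
C3: V = -12, W = 3; distinct — satisfied.
C4: 3 / 3 = 1, so 3 divides 3 — satisfied.
C5: T + W = 16; 16 mod 6 = 4, not 3 — violated.
C6: gcd(13, 3) = 1 — satisfied.
C7: P = 3 is odd — satisfied.
C8: T = 13 > 12, so we need Q ≤ -2; Q = -2 ≤ -2 — satisfied.

Constraints 2, 5 are violated.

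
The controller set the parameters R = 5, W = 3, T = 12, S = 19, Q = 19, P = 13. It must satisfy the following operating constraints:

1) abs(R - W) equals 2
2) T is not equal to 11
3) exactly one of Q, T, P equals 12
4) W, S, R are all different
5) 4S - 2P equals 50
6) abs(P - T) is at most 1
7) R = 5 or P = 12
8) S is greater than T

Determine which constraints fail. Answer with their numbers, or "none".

1) abs(5 - 3) = 2  ✓
2) T = 12, and 12 ≠ 11  ✓
3) Q=19, T=12, P=13; 1 of them equals 12  ✓
4) values 3, 19, 5 are pairwise distinct  ✓
5) 4S - 2P = 4(19) - 2(13) = 50  ✓
6) abs(13 - 12) = 1; 1 ≤ 1  ✓
7) R = 5 = 5 (first disjunct)  ✓
8) S = 19, T = 12; 19 > 12  ✓

The assignment satisfies every constraint.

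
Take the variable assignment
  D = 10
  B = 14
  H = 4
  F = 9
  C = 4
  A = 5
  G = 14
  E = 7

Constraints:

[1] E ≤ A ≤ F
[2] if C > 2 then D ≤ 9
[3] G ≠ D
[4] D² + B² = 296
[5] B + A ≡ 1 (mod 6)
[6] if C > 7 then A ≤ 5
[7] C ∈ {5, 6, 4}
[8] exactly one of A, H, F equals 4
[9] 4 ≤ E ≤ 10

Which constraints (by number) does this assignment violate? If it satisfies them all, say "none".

No — constraints 1 and 2 are not satisfied.

[1] values 7, 5, 9; E = 7 is not ≤ A = 5 — violated.
[2] C = 4 > 2, so we need D ≤ 9; but D = 10 > 9 — violated.
[3] G = 14, D = 10; distinct — OK.
[4] D² + B² = 10² + 14² = 100 + 196 = 296 — OK.
[5] B + A = 19; 19 mod 6 = 1 — OK.
[6] C = 4, not > 7; antecedent false, conditional vacuously true — OK.
[7] C = 4 is in {5, 6, 4} — OK.
[8] A=5, H=4, F=9; 1 of them equals 4 — OK.
[9] E = 7 lies in [4, 10] — OK.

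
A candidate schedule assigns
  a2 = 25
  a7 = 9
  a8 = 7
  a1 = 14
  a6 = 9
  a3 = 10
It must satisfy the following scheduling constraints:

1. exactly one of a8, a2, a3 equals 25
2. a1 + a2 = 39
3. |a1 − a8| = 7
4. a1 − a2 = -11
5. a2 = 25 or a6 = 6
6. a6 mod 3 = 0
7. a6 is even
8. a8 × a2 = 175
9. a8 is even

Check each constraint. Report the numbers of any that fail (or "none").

1. a8=7, a2=25, a3=10; 1 of them equals 25 — satisfied.
2. a1 + a2 = 14 + 25 = 39 — satisfied.
3. |14 − 7| = 7 — satisfied.
4. a1 − a2 = 14 − 25 = -11 — satisfied.
5. a2 = 25 = 25 (first disjunct) — satisfied.
6. 9 mod 3 = 0 — satisfied.
7. a6 = 9 is odd — violated.
8. a8 × a2 = 7 × 25 = 175 — satisfied.
9. a8 = 7 is odd — violated.

Violated: 7, 9.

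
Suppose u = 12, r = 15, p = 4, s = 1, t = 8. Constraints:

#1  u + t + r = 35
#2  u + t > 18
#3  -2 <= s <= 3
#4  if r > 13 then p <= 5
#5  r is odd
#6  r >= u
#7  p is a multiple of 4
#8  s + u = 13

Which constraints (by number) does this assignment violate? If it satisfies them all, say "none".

Yes — all constraints hold.

#1 u + t + r = 12 + 8 + 15 = 35  OK
#2 u + t = 12 + 8 = 20; 20 > 18  OK
#3 s = 1 lies in [-2, 3]  OK
#4 r = 15 > 13, so we need p ≤ 5; p = 4 ≤ 5  OK
#5 r = 15 is odd  OK
#6 r = 15, u = 12; 15 ≥ 12  OK
#7 4 / 4 = 1, so 4 divides 4  OK
#8 s + u = 1 + 12 = 13  OK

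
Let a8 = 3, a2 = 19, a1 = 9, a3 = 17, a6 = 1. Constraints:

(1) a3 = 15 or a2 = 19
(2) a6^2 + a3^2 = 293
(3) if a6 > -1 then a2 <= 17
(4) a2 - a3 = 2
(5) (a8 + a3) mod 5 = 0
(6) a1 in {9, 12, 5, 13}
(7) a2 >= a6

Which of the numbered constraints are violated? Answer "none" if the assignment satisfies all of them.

Constraints 2, 3 are violated.

(1) a3 = 17 ≠ 15, but a2 = 19 = 19 (second disjunct)  ✔
(2) a6^2 + a3^2 = 1^2 + 17^2 = 1 + 289 = 290, not 293  ✘
(3) a6 = 1 > -1, so we need a2 ≤ 17; but a2 = 19 > 17  ✘
(4) a2 - a3 = 19 - 17 = 2  ✔
(5) a8 + a3 = 20; 20 mod 5 = 0  ✔
(6) a1 = 9 is in {9, 12, 5, 13}  ✔
(7) a2 = 19, a6 = 1; 19 ≥ 1  ✔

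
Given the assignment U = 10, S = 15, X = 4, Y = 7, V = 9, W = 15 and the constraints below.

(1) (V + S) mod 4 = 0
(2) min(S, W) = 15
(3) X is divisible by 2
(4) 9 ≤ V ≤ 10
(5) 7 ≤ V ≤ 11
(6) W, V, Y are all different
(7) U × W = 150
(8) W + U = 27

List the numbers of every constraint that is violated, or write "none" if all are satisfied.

The assignment fails constraint 8.

(1) V + S = 24; 24 mod 4 = 0  true
(2) min(15, 15) = 15  true
(3) 4 / 2 = 2, so 2 divides 4  true
(4) V = 9 lies in [9, 10]  true
(5) V = 9 lies in [7, 11]  true
(6) values 15, 9, 7 are pairwise distinct  true
(7) U × W = 10 × 15 = 150  true
(8) W + U = 15 + 10 = 25, not 27  false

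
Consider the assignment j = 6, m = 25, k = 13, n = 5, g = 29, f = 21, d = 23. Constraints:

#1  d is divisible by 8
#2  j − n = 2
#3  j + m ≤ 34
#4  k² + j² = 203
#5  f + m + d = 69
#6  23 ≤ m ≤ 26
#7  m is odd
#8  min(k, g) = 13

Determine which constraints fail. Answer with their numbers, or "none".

Constraints 1, 2, and 4 are violated.

#1 23 = 8×2 + 7, so 8 does not divide 23 — fails.
#2 j − n = 6 − 5 = 1, not 2 — fails.
#3 j + m = 6 + 25 = 31; 31 ≤ 34 — holds.
#4 k² + j² = 13² + 6² = 169 + 36 = 205, not 203 — fails.
#5 f + m + d = 21 + 25 + 23 = 69 — holds.
#6 m = 25 lies in [23, 26] — holds.
#7 m = 25 is odd — holds.
#8 min(13, 29) = 13 — holds.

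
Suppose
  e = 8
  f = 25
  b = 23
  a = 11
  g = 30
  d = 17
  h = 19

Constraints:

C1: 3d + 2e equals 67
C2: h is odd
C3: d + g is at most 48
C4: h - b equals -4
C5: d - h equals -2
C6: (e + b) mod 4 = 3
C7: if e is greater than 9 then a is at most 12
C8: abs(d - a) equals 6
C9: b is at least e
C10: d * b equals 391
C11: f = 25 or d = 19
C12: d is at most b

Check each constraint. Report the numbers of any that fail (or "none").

No violations.

C1: 3d + 2e = 3(17) + 2(8) = 67 — OK.
C2: h = 19 is odd — OK.
C3: d + g = 17 + 30 = 47; 47 ≤ 48 — OK.
C4: h - b = 19 - 23 = -4 — OK.
C5: d - h = 17 - 19 = -2 — OK.
C6: e + b = 31; 31 mod 4 = 3 — OK.
C7: e = 8, not > 9; antecedent false, conditional vacuously true — OK.
C8: abs(17 - 11) = 6 — OK.
C9: b = 23, e = 8; 23 ≥ 8 — OK.
C10: d * b = 17 * 23 = 391 — OK.
C11: f = 25 = 25 (first disjunct) — OK.
C12: d = 17, b = 23; 17 ≤ 23 — OK.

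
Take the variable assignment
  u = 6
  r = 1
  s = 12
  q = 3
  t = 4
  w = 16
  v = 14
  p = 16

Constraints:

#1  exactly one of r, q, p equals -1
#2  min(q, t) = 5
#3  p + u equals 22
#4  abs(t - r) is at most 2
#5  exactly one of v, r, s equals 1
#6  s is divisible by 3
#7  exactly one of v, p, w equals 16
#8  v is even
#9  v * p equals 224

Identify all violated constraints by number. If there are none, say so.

No — constraints 1, 2, 4, and 7 are not satisfied.

#1 r=1, q=3, p=16; 0 of them equal -1, not exactly one — violated.
#2 min(3, 4) = 3, not 5 — violated.
#3 p + u = 16 + 6 = 22 — satisfied.
#4 abs(4 - 1) = 3; 3 > 2, exceeds bound 2 — violated.
#5 v=14, r=1, s=12; 1 of them equals 1 — satisfied.
#6 12 / 3 = 4, so 3 divides 12 — satisfied.
#7 v=14, p=16, w=16; 2 of them equal 16, not exactly one — violated.
#8 v = 14 is even — satisfied.
#9 v * p = 14 * 16 = 224 — satisfied.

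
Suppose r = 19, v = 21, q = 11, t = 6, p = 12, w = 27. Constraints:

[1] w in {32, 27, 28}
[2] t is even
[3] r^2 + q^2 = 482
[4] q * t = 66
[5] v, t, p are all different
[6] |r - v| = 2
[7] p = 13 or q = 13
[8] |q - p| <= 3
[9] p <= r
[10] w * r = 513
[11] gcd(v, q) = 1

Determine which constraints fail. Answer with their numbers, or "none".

[1] w = 27 is in {32, 27, 28} — holds.
[2] t = 6 is even — holds.
[3] r^2 + q^2 = 19^2 + 11^2 = 361 + 121 = 482 — holds.
[4] q * t = 11 * 6 = 66 — holds.
[5] values 21, 6, 12 are pairwise distinct — holds.
[6] |19 - 21| = 2 — holds.
[7] p = 12 ≠ 13 and q = 11 ≠ 13; both disjuncts false — does not hold.
[8] |11 - 12| = 1; 1 ≤ 3 — holds.
[9] p = 12, r = 19; 12 ≤ 19 — holds.
[10] w * r = 27 * 19 = 513 — holds.
[11] gcd(21, 11) = 1 — holds.

Constraint 7 does not hold.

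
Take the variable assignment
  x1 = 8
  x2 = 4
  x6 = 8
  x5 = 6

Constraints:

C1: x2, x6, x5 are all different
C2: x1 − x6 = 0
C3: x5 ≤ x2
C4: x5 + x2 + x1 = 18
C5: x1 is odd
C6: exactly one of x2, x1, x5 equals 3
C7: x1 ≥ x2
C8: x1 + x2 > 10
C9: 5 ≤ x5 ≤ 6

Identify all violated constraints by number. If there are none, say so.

Constraints 3, 5, 6 do not hold.

C1: values 4, 8, 6 are pairwise distinct — holds.
C2: x1 − x6 = 8 − 8 = 0 — holds.
C3: x5 = 6, x2 = 4; 6 > 4 (want ≤) — does not hold.
C4: x5 + x2 + x1 = 6 + 4 + 8 = 18 — holds.
C5: x1 = 8 is even — does not hold.
C6: x2=4, x1=8, x5=6; 0 of them equal 3, not exactly one — does not hold.
C7: x1 = 8, x2 = 4; 8 ≥ 4 — holds.
C8: x1 + x2 = 8 + 4 = 12; 12 > 10 — holds.
C9: x5 = 6 lies in [5, 6] — holds.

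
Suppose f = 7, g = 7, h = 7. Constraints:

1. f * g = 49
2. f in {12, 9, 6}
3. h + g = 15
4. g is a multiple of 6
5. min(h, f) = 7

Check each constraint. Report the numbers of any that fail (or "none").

Constraints 2, 3, 4 do not hold.

1. f * g = 7 * 7 = 49 — holds.
2. f = 7 is not in {12, 9, 6} — does not hold.
3. h + g = 7 + 7 = 14, not 15 — does not hold.
4. 7 = 6*1 + 1, so 6 does not divide 7 — does not hold.
5. min(7, 7) = 7 — holds.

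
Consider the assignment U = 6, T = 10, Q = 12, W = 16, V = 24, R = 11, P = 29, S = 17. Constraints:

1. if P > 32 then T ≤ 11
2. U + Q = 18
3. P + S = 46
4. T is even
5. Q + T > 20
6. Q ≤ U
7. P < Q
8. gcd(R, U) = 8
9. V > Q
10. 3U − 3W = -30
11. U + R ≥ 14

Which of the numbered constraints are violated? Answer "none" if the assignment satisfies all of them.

1. P = 29, not > 32; antecedent false, conditional vacuously true  OK
2. U + Q = 6 + 12 = 18  OK
3. P + S = 29 + 17 = 46  OK
4. T = 10 is even  OK
5. Q + T = 12 + 10 = 22; 22 > 20  OK
6. Q = 12, U = 6; 12 > 6 (want ≤)  FAIL
7. P = 29, Q = 12; 29 ≥ 12 (want <)  FAIL
8. gcd(11, 6) = 1, not 8  FAIL
9. V = 24, Q = 12; 24 > 12  OK
10. 3U − 3W = 3(6) − 3(16) = -30  OK
11. U + R = 6 + 11 = 17; 17 ≥ 14  OK

No — constraints 6, 7, and 8 are not satisfied.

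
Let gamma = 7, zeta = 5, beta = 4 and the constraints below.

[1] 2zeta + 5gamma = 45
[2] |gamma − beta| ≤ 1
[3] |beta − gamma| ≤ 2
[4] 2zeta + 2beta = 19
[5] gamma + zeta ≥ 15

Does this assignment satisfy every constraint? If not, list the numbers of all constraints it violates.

Constraints 2, 3, 4, 5 do not hold.

[1] 2zeta + 5gamma = 2(5) + 5(7) = 45 — holds.
[2] |7 − 4| = 3; 3 > 1, exceeds bound 1 — fails.
[3] |4 − 7| = 3; 3 > 2, exceeds bound 2 — fails.
[4] 2zeta + 2beta = 2(5) + 2(4) = 18, not 19 — fails.
[5] gamma + zeta = 7 + 5 = 12; 12 < 15, bound 15 not met — fails.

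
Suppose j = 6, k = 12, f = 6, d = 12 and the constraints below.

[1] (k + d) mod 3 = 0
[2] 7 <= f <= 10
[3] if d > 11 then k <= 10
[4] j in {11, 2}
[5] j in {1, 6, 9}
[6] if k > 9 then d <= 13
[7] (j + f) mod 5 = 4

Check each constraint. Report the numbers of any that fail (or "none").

No — constraints 2, 3, 4, and 7 are not satisfied.

[1] k + d = 24; 24 mod 3 = 0 — satisfied.
[2] f = 6 is outside [7, 10] — violated.
[3] d = 12 > 11, so we need k ≤ 10; but k = 12 > 10 — violated.
[4] j = 6 is not in {11, 2} — violated.
[5] j = 6 is in {1, 6, 9} — satisfied.
[6] k = 12 > 9, so we need d ≤ 13; d = 12 ≤ 13 — satisfied.
[7] j + f = 12; 12 mod 5 = 2, not 4 — violated.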